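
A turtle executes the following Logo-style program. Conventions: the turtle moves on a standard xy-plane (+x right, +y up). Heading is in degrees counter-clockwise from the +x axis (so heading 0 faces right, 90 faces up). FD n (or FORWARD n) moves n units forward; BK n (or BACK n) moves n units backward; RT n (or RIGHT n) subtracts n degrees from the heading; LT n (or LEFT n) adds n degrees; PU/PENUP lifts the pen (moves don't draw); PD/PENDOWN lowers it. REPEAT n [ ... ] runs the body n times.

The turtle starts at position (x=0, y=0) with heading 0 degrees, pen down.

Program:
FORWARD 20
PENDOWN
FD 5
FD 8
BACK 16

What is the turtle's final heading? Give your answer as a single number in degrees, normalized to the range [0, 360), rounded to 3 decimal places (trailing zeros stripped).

Answer: 0

Derivation:
Executing turtle program step by step:
Start: pos=(0,0), heading=0, pen down
FD 20: (0,0) -> (20,0) [heading=0, draw]
PD: pen down
FD 5: (20,0) -> (25,0) [heading=0, draw]
FD 8: (25,0) -> (33,0) [heading=0, draw]
BK 16: (33,0) -> (17,0) [heading=0, draw]
Final: pos=(17,0), heading=0, 4 segment(s) drawn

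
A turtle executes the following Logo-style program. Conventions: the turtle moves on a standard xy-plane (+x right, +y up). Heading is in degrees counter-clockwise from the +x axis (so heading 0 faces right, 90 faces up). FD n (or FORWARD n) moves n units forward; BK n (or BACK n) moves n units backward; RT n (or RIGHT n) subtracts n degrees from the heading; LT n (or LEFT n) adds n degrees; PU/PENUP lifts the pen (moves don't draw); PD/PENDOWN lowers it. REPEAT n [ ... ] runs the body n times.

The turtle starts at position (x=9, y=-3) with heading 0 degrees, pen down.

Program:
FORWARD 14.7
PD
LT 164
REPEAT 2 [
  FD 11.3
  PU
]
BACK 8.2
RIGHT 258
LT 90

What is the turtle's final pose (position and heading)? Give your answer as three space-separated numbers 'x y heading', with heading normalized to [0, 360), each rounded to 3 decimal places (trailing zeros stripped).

Answer: 9.858 0.969 356

Derivation:
Executing turtle program step by step:
Start: pos=(9,-3), heading=0, pen down
FD 14.7: (9,-3) -> (23.7,-3) [heading=0, draw]
PD: pen down
LT 164: heading 0 -> 164
REPEAT 2 [
  -- iteration 1/2 --
  FD 11.3: (23.7,-3) -> (12.838,0.115) [heading=164, draw]
  PU: pen up
  -- iteration 2/2 --
  FD 11.3: (12.838,0.115) -> (1.975,3.229) [heading=164, move]
  PU: pen up
]
BK 8.2: (1.975,3.229) -> (9.858,0.969) [heading=164, move]
RT 258: heading 164 -> 266
LT 90: heading 266 -> 356
Final: pos=(9.858,0.969), heading=356, 2 segment(s) drawn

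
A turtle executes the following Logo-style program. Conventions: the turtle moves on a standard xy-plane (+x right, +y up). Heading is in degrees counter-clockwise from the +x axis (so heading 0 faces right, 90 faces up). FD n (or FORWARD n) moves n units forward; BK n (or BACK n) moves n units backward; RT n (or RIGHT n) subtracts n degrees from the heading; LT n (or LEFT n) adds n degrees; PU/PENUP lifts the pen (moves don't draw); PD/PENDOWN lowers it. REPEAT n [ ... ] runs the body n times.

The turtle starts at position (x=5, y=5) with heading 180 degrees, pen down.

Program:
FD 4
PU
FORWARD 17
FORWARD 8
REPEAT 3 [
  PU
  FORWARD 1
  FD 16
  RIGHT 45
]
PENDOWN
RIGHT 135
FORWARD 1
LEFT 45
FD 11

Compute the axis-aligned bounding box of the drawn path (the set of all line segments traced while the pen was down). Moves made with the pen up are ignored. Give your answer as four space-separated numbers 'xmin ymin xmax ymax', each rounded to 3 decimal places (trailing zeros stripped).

Answer: -53.021 5 5 34.021

Derivation:
Executing turtle program step by step:
Start: pos=(5,5), heading=180, pen down
FD 4: (5,5) -> (1,5) [heading=180, draw]
PU: pen up
FD 17: (1,5) -> (-16,5) [heading=180, move]
FD 8: (-16,5) -> (-24,5) [heading=180, move]
REPEAT 3 [
  -- iteration 1/3 --
  PU: pen up
  FD 1: (-24,5) -> (-25,5) [heading=180, move]
  FD 16: (-25,5) -> (-41,5) [heading=180, move]
  RT 45: heading 180 -> 135
  -- iteration 2/3 --
  PU: pen up
  FD 1: (-41,5) -> (-41.707,5.707) [heading=135, move]
  FD 16: (-41.707,5.707) -> (-53.021,17.021) [heading=135, move]
  RT 45: heading 135 -> 90
  -- iteration 3/3 --
  PU: pen up
  FD 1: (-53.021,17.021) -> (-53.021,18.021) [heading=90, move]
  FD 16: (-53.021,18.021) -> (-53.021,34.021) [heading=90, move]
  RT 45: heading 90 -> 45
]
PD: pen down
RT 135: heading 45 -> 270
FD 1: (-53.021,34.021) -> (-53.021,33.021) [heading=270, draw]
LT 45: heading 270 -> 315
FD 11: (-53.021,33.021) -> (-45.243,25.243) [heading=315, draw]
Final: pos=(-45.243,25.243), heading=315, 3 segment(s) drawn

Segment endpoints: x in {-53.021, -45.243, 1, 5}, y in {5, 5, 25.243, 33.021, 34.021}
xmin=-53.021, ymin=5, xmax=5, ymax=34.021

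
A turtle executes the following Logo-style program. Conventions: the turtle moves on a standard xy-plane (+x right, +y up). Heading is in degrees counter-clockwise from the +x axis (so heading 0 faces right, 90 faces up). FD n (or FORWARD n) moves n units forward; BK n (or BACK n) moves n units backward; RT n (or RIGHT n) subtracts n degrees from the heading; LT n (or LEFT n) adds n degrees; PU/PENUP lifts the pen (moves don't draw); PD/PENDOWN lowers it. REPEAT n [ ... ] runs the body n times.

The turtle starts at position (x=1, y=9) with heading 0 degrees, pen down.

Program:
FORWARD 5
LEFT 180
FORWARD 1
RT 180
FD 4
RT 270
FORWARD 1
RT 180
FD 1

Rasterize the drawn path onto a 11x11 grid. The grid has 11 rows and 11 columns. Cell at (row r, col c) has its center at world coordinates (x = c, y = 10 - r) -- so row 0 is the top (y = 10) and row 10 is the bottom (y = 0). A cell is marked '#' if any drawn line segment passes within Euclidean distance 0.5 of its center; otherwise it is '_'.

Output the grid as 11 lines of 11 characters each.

Answer: _________#_
_#########_
___________
___________
___________
___________
___________
___________
___________
___________
___________

Derivation:
Segment 0: (1,9) -> (6,9)
Segment 1: (6,9) -> (5,9)
Segment 2: (5,9) -> (9,9)
Segment 3: (9,9) -> (9,10)
Segment 4: (9,10) -> (9,9)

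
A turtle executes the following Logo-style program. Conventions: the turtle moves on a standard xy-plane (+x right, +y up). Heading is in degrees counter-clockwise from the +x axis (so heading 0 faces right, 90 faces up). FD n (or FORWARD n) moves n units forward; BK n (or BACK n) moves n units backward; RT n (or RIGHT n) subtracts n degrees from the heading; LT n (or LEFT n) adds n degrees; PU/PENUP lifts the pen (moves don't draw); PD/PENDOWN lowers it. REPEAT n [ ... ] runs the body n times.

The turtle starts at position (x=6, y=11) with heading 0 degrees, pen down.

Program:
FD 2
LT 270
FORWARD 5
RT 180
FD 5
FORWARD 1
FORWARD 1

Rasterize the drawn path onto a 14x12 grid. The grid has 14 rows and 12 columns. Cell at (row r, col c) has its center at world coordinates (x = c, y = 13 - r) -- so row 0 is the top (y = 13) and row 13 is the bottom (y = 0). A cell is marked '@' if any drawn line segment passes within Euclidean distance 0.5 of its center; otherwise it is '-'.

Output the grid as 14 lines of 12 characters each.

Segment 0: (6,11) -> (8,11)
Segment 1: (8,11) -> (8,6)
Segment 2: (8,6) -> (8,11)
Segment 3: (8,11) -> (8,12)
Segment 4: (8,12) -> (8,13)

Answer: --------@---
--------@---
------@@@---
--------@---
--------@---
--------@---
--------@---
--------@---
------------
------------
------------
------------
------------
------------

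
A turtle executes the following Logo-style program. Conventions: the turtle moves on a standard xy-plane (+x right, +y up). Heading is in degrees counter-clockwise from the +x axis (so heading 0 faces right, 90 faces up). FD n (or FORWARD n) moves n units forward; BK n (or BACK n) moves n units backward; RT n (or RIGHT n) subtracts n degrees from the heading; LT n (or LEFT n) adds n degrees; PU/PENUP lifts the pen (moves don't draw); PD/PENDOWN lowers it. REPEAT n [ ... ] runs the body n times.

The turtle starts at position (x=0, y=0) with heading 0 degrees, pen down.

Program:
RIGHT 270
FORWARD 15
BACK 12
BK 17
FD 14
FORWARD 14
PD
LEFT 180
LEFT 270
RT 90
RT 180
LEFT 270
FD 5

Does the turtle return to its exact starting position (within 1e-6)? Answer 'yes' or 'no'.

Executing turtle program step by step:
Start: pos=(0,0), heading=0, pen down
RT 270: heading 0 -> 90
FD 15: (0,0) -> (0,15) [heading=90, draw]
BK 12: (0,15) -> (0,3) [heading=90, draw]
BK 17: (0,3) -> (0,-14) [heading=90, draw]
FD 14: (0,-14) -> (0,0) [heading=90, draw]
FD 14: (0,0) -> (0,14) [heading=90, draw]
PD: pen down
LT 180: heading 90 -> 270
LT 270: heading 270 -> 180
RT 90: heading 180 -> 90
RT 180: heading 90 -> 270
LT 270: heading 270 -> 180
FD 5: (0,14) -> (-5,14) [heading=180, draw]
Final: pos=(-5,14), heading=180, 6 segment(s) drawn

Start position: (0, 0)
Final position: (-5, 14)
Distance = 14.866; >= 1e-6 -> NOT closed

Answer: no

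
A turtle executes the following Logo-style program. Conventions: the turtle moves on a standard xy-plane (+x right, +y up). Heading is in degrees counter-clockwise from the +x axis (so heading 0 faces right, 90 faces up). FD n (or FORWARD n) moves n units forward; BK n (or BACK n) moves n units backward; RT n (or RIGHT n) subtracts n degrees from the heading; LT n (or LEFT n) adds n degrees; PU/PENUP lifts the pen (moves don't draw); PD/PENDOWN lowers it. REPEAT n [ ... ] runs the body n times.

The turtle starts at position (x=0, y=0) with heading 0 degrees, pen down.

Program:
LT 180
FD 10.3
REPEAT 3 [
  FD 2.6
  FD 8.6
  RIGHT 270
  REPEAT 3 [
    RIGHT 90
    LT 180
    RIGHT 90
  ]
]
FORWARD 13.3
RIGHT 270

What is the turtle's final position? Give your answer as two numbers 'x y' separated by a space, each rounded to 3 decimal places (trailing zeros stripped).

Executing turtle program step by step:
Start: pos=(0,0), heading=0, pen down
LT 180: heading 0 -> 180
FD 10.3: (0,0) -> (-10.3,0) [heading=180, draw]
REPEAT 3 [
  -- iteration 1/3 --
  FD 2.6: (-10.3,0) -> (-12.9,0) [heading=180, draw]
  FD 8.6: (-12.9,0) -> (-21.5,0) [heading=180, draw]
  RT 270: heading 180 -> 270
  REPEAT 3 [
    -- iteration 1/3 --
    RT 90: heading 270 -> 180
    LT 180: heading 180 -> 0
    RT 90: heading 0 -> 270
    -- iteration 2/3 --
    RT 90: heading 270 -> 180
    LT 180: heading 180 -> 0
    RT 90: heading 0 -> 270
    -- iteration 3/3 --
    RT 90: heading 270 -> 180
    LT 180: heading 180 -> 0
    RT 90: heading 0 -> 270
  ]
  -- iteration 2/3 --
  FD 2.6: (-21.5,0) -> (-21.5,-2.6) [heading=270, draw]
  FD 8.6: (-21.5,-2.6) -> (-21.5,-11.2) [heading=270, draw]
  RT 270: heading 270 -> 0
  REPEAT 3 [
    -- iteration 1/3 --
    RT 90: heading 0 -> 270
    LT 180: heading 270 -> 90
    RT 90: heading 90 -> 0
    -- iteration 2/3 --
    RT 90: heading 0 -> 270
    LT 180: heading 270 -> 90
    RT 90: heading 90 -> 0
    -- iteration 3/3 --
    RT 90: heading 0 -> 270
    LT 180: heading 270 -> 90
    RT 90: heading 90 -> 0
  ]
  -- iteration 3/3 --
  FD 2.6: (-21.5,-11.2) -> (-18.9,-11.2) [heading=0, draw]
  FD 8.6: (-18.9,-11.2) -> (-10.3,-11.2) [heading=0, draw]
  RT 270: heading 0 -> 90
  REPEAT 3 [
    -- iteration 1/3 --
    RT 90: heading 90 -> 0
    LT 180: heading 0 -> 180
    RT 90: heading 180 -> 90
    -- iteration 2/3 --
    RT 90: heading 90 -> 0
    LT 180: heading 0 -> 180
    RT 90: heading 180 -> 90
    -- iteration 3/3 --
    RT 90: heading 90 -> 0
    LT 180: heading 0 -> 180
    RT 90: heading 180 -> 90
  ]
]
FD 13.3: (-10.3,-11.2) -> (-10.3,2.1) [heading=90, draw]
RT 270: heading 90 -> 180
Final: pos=(-10.3,2.1), heading=180, 8 segment(s) drawn

Answer: -10.3 2.1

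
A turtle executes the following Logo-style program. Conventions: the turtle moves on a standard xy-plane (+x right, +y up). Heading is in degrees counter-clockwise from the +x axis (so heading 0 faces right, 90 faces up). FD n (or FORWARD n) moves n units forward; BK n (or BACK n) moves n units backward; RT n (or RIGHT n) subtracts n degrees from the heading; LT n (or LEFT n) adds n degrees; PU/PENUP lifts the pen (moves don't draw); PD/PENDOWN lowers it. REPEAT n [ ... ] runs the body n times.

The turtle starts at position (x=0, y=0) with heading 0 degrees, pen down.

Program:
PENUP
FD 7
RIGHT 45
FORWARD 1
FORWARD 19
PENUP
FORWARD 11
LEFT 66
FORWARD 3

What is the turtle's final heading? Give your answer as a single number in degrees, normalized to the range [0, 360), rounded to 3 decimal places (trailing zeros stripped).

Answer: 21

Derivation:
Executing turtle program step by step:
Start: pos=(0,0), heading=0, pen down
PU: pen up
FD 7: (0,0) -> (7,0) [heading=0, move]
RT 45: heading 0 -> 315
FD 1: (7,0) -> (7.707,-0.707) [heading=315, move]
FD 19: (7.707,-0.707) -> (21.142,-14.142) [heading=315, move]
PU: pen up
FD 11: (21.142,-14.142) -> (28.92,-21.92) [heading=315, move]
LT 66: heading 315 -> 21
FD 3: (28.92,-21.92) -> (31.721,-20.845) [heading=21, move]
Final: pos=(31.721,-20.845), heading=21, 0 segment(s) drawn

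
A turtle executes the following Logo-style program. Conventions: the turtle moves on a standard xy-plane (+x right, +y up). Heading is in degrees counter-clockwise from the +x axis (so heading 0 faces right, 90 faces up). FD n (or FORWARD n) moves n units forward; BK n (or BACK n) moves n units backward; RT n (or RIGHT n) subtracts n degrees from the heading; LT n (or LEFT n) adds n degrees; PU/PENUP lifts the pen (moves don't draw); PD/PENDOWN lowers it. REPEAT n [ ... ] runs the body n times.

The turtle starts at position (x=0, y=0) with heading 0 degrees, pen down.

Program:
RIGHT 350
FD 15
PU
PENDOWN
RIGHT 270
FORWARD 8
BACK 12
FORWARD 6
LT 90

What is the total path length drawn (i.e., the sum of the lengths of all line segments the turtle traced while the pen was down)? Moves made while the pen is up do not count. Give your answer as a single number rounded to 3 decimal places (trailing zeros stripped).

Executing turtle program step by step:
Start: pos=(0,0), heading=0, pen down
RT 350: heading 0 -> 10
FD 15: (0,0) -> (14.772,2.605) [heading=10, draw]
PU: pen up
PD: pen down
RT 270: heading 10 -> 100
FD 8: (14.772,2.605) -> (13.383,10.483) [heading=100, draw]
BK 12: (13.383,10.483) -> (15.467,-1.335) [heading=100, draw]
FD 6: (15.467,-1.335) -> (14.425,4.574) [heading=100, draw]
LT 90: heading 100 -> 190
Final: pos=(14.425,4.574), heading=190, 4 segment(s) drawn

Segment lengths:
  seg 1: (0,0) -> (14.772,2.605), length = 15
  seg 2: (14.772,2.605) -> (13.383,10.483), length = 8
  seg 3: (13.383,10.483) -> (15.467,-1.335), length = 12
  seg 4: (15.467,-1.335) -> (14.425,4.574), length = 6
Total = 41

Answer: 41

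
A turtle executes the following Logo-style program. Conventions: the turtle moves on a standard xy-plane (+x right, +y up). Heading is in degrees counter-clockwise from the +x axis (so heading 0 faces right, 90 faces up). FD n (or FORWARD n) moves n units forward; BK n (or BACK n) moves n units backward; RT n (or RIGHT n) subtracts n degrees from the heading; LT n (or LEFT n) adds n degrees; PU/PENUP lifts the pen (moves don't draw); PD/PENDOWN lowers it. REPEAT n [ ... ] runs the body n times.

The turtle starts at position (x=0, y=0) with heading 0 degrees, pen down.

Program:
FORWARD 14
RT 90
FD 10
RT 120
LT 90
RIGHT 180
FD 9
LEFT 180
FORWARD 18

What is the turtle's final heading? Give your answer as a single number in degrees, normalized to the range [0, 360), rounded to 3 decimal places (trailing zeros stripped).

Executing turtle program step by step:
Start: pos=(0,0), heading=0, pen down
FD 14: (0,0) -> (14,0) [heading=0, draw]
RT 90: heading 0 -> 270
FD 10: (14,0) -> (14,-10) [heading=270, draw]
RT 120: heading 270 -> 150
LT 90: heading 150 -> 240
RT 180: heading 240 -> 60
FD 9: (14,-10) -> (18.5,-2.206) [heading=60, draw]
LT 180: heading 60 -> 240
FD 18: (18.5,-2.206) -> (9.5,-17.794) [heading=240, draw]
Final: pos=(9.5,-17.794), heading=240, 4 segment(s) drawn

Answer: 240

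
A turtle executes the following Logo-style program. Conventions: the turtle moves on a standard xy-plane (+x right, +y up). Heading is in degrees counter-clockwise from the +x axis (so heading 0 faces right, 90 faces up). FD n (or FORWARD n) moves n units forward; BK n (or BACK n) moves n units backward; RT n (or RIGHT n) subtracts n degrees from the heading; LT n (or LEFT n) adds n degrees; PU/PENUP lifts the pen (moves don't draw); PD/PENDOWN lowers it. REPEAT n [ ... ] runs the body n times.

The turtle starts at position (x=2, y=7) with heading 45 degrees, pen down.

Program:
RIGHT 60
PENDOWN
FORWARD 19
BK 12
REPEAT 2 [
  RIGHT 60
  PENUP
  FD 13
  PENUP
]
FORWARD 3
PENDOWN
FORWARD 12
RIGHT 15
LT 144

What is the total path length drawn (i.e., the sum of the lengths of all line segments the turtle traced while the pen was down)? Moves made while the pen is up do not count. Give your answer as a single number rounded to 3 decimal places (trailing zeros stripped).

Executing turtle program step by step:
Start: pos=(2,7), heading=45, pen down
RT 60: heading 45 -> 345
PD: pen down
FD 19: (2,7) -> (20.353,2.082) [heading=345, draw]
BK 12: (20.353,2.082) -> (8.761,5.188) [heading=345, draw]
REPEAT 2 [
  -- iteration 1/2 --
  RT 60: heading 345 -> 285
  PU: pen up
  FD 13: (8.761,5.188) -> (12.126,-7.369) [heading=285, move]
  PU: pen up
  -- iteration 2/2 --
  RT 60: heading 285 -> 225
  PU: pen up
  FD 13: (12.126,-7.369) -> (2.934,-16.561) [heading=225, move]
  PU: pen up
]
FD 3: (2.934,-16.561) -> (0.812,-18.682) [heading=225, move]
PD: pen down
FD 12: (0.812,-18.682) -> (-7.673,-27.168) [heading=225, draw]
RT 15: heading 225 -> 210
LT 144: heading 210 -> 354
Final: pos=(-7.673,-27.168), heading=354, 3 segment(s) drawn

Segment lengths:
  seg 1: (2,7) -> (20.353,2.082), length = 19
  seg 2: (20.353,2.082) -> (8.761,5.188), length = 12
  seg 3: (0.812,-18.682) -> (-7.673,-27.168), length = 12
Total = 43

Answer: 43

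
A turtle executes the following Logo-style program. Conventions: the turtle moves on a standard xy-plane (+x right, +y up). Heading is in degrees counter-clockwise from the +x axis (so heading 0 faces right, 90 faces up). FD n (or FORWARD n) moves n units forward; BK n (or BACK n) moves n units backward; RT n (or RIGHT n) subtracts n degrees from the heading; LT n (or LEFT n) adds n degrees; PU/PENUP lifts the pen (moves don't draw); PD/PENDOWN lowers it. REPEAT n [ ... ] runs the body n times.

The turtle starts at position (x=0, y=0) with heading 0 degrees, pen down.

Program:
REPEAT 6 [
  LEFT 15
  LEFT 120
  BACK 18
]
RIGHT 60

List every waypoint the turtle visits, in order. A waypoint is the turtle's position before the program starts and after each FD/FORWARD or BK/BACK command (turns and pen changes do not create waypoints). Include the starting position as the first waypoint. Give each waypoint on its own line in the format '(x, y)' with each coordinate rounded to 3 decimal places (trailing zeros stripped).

Answer: (0, 0)
(12.728, -12.728)
(12.728, 5.272)
(0, -7.456)
(18, -7.456)
(5.272, 5.272)
(5.272, -12.728)

Derivation:
Executing turtle program step by step:
Start: pos=(0,0), heading=0, pen down
REPEAT 6 [
  -- iteration 1/6 --
  LT 15: heading 0 -> 15
  LT 120: heading 15 -> 135
  BK 18: (0,0) -> (12.728,-12.728) [heading=135, draw]
  -- iteration 2/6 --
  LT 15: heading 135 -> 150
  LT 120: heading 150 -> 270
  BK 18: (12.728,-12.728) -> (12.728,5.272) [heading=270, draw]
  -- iteration 3/6 --
  LT 15: heading 270 -> 285
  LT 120: heading 285 -> 45
  BK 18: (12.728,5.272) -> (0,-7.456) [heading=45, draw]
  -- iteration 4/6 --
  LT 15: heading 45 -> 60
  LT 120: heading 60 -> 180
  BK 18: (0,-7.456) -> (18,-7.456) [heading=180, draw]
  -- iteration 5/6 --
  LT 15: heading 180 -> 195
  LT 120: heading 195 -> 315
  BK 18: (18,-7.456) -> (5.272,5.272) [heading=315, draw]
  -- iteration 6/6 --
  LT 15: heading 315 -> 330
  LT 120: heading 330 -> 90
  BK 18: (5.272,5.272) -> (5.272,-12.728) [heading=90, draw]
]
RT 60: heading 90 -> 30
Final: pos=(5.272,-12.728), heading=30, 6 segment(s) drawn
Waypoints (7 total):
(0, 0)
(12.728, -12.728)
(12.728, 5.272)
(0, -7.456)
(18, -7.456)
(5.272, 5.272)
(5.272, -12.728)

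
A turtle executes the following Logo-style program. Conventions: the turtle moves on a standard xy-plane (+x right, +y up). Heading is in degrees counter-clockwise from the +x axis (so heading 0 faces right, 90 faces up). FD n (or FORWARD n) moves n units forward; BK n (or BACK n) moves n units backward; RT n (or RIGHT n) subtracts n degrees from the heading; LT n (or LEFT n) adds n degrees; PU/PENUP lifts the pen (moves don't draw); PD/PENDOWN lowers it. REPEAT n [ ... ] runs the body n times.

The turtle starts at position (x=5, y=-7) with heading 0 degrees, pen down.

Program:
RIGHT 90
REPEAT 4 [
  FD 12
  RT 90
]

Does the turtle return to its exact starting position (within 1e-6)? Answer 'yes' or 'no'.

Executing turtle program step by step:
Start: pos=(5,-7), heading=0, pen down
RT 90: heading 0 -> 270
REPEAT 4 [
  -- iteration 1/4 --
  FD 12: (5,-7) -> (5,-19) [heading=270, draw]
  RT 90: heading 270 -> 180
  -- iteration 2/4 --
  FD 12: (5,-19) -> (-7,-19) [heading=180, draw]
  RT 90: heading 180 -> 90
  -- iteration 3/4 --
  FD 12: (-7,-19) -> (-7,-7) [heading=90, draw]
  RT 90: heading 90 -> 0
  -- iteration 4/4 --
  FD 12: (-7,-7) -> (5,-7) [heading=0, draw]
  RT 90: heading 0 -> 270
]
Final: pos=(5,-7), heading=270, 4 segment(s) drawn

Start position: (5, -7)
Final position: (5, -7)
Distance = 0; < 1e-6 -> CLOSED

Answer: yes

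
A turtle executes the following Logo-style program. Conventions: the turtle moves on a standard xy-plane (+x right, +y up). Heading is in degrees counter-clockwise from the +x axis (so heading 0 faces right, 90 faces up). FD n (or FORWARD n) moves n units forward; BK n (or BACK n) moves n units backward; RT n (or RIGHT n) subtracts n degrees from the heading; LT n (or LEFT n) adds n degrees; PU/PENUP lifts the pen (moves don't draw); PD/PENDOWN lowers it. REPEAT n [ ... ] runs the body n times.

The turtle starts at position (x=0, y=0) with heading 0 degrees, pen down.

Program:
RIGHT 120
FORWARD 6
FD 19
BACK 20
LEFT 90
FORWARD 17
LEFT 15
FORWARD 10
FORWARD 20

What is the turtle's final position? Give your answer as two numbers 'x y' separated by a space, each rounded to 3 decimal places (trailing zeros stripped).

Executing turtle program step by step:
Start: pos=(0,0), heading=0, pen down
RT 120: heading 0 -> 240
FD 6: (0,0) -> (-3,-5.196) [heading=240, draw]
FD 19: (-3,-5.196) -> (-12.5,-21.651) [heading=240, draw]
BK 20: (-12.5,-21.651) -> (-2.5,-4.33) [heading=240, draw]
LT 90: heading 240 -> 330
FD 17: (-2.5,-4.33) -> (12.222,-12.83) [heading=330, draw]
LT 15: heading 330 -> 345
FD 10: (12.222,-12.83) -> (21.882,-15.418) [heading=345, draw]
FD 20: (21.882,-15.418) -> (41.2,-20.595) [heading=345, draw]
Final: pos=(41.2,-20.595), heading=345, 6 segment(s) drawn

Answer: 41.2 -20.595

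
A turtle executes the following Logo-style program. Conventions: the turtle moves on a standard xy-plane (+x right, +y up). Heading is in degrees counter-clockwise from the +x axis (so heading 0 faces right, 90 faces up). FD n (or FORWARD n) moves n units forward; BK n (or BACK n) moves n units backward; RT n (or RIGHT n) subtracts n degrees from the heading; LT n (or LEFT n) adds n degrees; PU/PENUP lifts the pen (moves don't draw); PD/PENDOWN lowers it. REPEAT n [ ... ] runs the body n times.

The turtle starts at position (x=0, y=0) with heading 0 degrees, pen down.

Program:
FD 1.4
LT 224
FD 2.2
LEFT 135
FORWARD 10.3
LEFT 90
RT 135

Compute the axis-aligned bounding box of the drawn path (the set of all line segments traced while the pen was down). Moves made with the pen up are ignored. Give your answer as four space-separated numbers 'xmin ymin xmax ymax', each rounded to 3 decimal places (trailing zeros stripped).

Executing turtle program step by step:
Start: pos=(0,0), heading=0, pen down
FD 1.4: (0,0) -> (1.4,0) [heading=0, draw]
LT 224: heading 0 -> 224
FD 2.2: (1.4,0) -> (-0.183,-1.528) [heading=224, draw]
LT 135: heading 224 -> 359
FD 10.3: (-0.183,-1.528) -> (10.116,-1.708) [heading=359, draw]
LT 90: heading 359 -> 89
RT 135: heading 89 -> 314
Final: pos=(10.116,-1.708), heading=314, 3 segment(s) drawn

Segment endpoints: x in {-0.183, 0, 1.4, 10.116}, y in {-1.708, -1.528, 0}
xmin=-0.183, ymin=-1.708, xmax=10.116, ymax=0

Answer: -0.183 -1.708 10.116 0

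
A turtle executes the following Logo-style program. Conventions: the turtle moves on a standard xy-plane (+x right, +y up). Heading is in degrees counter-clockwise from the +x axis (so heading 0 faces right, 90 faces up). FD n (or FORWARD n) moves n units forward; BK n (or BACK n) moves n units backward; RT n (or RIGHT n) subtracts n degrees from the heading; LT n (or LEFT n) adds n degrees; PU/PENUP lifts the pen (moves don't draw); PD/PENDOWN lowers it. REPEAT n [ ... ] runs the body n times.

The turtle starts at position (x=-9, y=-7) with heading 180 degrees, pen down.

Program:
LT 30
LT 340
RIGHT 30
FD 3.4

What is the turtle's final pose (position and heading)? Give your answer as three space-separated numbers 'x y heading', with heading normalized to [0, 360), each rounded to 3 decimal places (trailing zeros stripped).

Answer: -12.195 -5.837 160

Derivation:
Executing turtle program step by step:
Start: pos=(-9,-7), heading=180, pen down
LT 30: heading 180 -> 210
LT 340: heading 210 -> 190
RT 30: heading 190 -> 160
FD 3.4: (-9,-7) -> (-12.195,-5.837) [heading=160, draw]
Final: pos=(-12.195,-5.837), heading=160, 1 segment(s) drawn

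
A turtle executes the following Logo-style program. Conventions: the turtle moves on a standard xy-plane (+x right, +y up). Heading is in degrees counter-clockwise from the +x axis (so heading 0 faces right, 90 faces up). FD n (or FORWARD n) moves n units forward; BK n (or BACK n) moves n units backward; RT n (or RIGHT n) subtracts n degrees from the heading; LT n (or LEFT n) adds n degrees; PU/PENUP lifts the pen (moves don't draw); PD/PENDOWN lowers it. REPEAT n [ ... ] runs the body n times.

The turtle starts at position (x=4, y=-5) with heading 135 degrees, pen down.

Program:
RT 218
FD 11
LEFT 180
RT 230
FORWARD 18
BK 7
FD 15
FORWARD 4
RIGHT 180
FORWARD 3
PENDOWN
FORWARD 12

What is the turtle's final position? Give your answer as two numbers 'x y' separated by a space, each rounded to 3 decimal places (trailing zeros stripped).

Executing turtle program step by step:
Start: pos=(4,-5), heading=135, pen down
RT 218: heading 135 -> 277
FD 11: (4,-5) -> (5.341,-15.918) [heading=277, draw]
LT 180: heading 277 -> 97
RT 230: heading 97 -> 227
FD 18: (5.341,-15.918) -> (-6.935,-29.082) [heading=227, draw]
BK 7: (-6.935,-29.082) -> (-2.161,-23.963) [heading=227, draw]
FD 15: (-2.161,-23.963) -> (-12.391,-34.933) [heading=227, draw]
FD 4: (-12.391,-34.933) -> (-15.119,-37.859) [heading=227, draw]
RT 180: heading 227 -> 47
FD 3: (-15.119,-37.859) -> (-13.073,-35.665) [heading=47, draw]
PD: pen down
FD 12: (-13.073,-35.665) -> (-4.889,-26.888) [heading=47, draw]
Final: pos=(-4.889,-26.888), heading=47, 7 segment(s) drawn

Answer: -4.889 -26.888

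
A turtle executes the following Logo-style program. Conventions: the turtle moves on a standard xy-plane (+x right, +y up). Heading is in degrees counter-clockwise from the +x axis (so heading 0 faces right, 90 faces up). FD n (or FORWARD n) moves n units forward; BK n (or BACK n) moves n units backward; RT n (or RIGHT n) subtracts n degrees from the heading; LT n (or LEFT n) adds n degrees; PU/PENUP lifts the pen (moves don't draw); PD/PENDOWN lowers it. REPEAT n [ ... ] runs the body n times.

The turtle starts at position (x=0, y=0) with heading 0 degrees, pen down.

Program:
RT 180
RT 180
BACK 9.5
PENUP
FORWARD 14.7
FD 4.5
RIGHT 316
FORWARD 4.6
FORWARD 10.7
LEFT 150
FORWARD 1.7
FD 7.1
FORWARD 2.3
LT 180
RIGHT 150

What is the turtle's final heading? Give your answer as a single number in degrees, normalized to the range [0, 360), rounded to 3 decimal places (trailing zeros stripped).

Executing turtle program step by step:
Start: pos=(0,0), heading=0, pen down
RT 180: heading 0 -> 180
RT 180: heading 180 -> 0
BK 9.5: (0,0) -> (-9.5,0) [heading=0, draw]
PU: pen up
FD 14.7: (-9.5,0) -> (5.2,0) [heading=0, move]
FD 4.5: (5.2,0) -> (9.7,0) [heading=0, move]
RT 316: heading 0 -> 44
FD 4.6: (9.7,0) -> (13.009,3.195) [heading=44, move]
FD 10.7: (13.009,3.195) -> (20.706,10.628) [heading=44, move]
LT 150: heading 44 -> 194
FD 1.7: (20.706,10.628) -> (19.056,10.217) [heading=194, move]
FD 7.1: (19.056,10.217) -> (12.167,8.499) [heading=194, move]
FD 2.3: (12.167,8.499) -> (9.936,7.943) [heading=194, move]
LT 180: heading 194 -> 14
RT 150: heading 14 -> 224
Final: pos=(9.936,7.943), heading=224, 1 segment(s) drawn

Answer: 224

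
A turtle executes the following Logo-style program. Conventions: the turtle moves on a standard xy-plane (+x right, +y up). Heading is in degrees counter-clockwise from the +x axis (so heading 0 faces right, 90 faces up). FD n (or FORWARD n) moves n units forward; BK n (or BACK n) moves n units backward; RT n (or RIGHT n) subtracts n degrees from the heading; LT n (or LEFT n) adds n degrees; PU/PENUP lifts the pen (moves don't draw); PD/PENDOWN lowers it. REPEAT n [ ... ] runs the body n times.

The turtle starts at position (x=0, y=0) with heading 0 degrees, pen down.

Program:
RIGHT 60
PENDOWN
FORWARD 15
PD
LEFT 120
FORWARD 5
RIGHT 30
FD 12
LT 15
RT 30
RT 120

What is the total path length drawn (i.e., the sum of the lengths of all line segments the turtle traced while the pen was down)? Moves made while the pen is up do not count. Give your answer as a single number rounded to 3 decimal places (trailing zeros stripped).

Answer: 32

Derivation:
Executing turtle program step by step:
Start: pos=(0,0), heading=0, pen down
RT 60: heading 0 -> 300
PD: pen down
FD 15: (0,0) -> (7.5,-12.99) [heading=300, draw]
PD: pen down
LT 120: heading 300 -> 60
FD 5: (7.5,-12.99) -> (10,-8.66) [heading=60, draw]
RT 30: heading 60 -> 30
FD 12: (10,-8.66) -> (20.392,-2.66) [heading=30, draw]
LT 15: heading 30 -> 45
RT 30: heading 45 -> 15
RT 120: heading 15 -> 255
Final: pos=(20.392,-2.66), heading=255, 3 segment(s) drawn

Segment lengths:
  seg 1: (0,0) -> (7.5,-12.99), length = 15
  seg 2: (7.5,-12.99) -> (10,-8.66), length = 5
  seg 3: (10,-8.66) -> (20.392,-2.66), length = 12
Total = 32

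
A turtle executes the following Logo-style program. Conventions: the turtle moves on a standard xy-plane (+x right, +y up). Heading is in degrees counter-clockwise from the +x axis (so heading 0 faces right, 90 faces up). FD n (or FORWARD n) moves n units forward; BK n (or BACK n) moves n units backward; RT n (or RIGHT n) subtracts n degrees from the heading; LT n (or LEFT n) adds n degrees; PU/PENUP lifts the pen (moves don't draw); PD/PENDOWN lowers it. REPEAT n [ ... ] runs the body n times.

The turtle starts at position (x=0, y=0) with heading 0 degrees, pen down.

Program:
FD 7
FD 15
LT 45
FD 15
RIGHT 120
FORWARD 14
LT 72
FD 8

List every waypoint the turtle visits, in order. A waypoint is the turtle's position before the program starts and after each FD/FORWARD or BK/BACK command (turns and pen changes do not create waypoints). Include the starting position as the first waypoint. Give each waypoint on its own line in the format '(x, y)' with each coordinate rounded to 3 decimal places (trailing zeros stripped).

Answer: (0, 0)
(7, 0)
(22, 0)
(32.607, 10.607)
(36.23, -2.916)
(44.219, -3.335)

Derivation:
Executing turtle program step by step:
Start: pos=(0,0), heading=0, pen down
FD 7: (0,0) -> (7,0) [heading=0, draw]
FD 15: (7,0) -> (22,0) [heading=0, draw]
LT 45: heading 0 -> 45
FD 15: (22,0) -> (32.607,10.607) [heading=45, draw]
RT 120: heading 45 -> 285
FD 14: (32.607,10.607) -> (36.23,-2.916) [heading=285, draw]
LT 72: heading 285 -> 357
FD 8: (36.23,-2.916) -> (44.219,-3.335) [heading=357, draw]
Final: pos=(44.219,-3.335), heading=357, 5 segment(s) drawn
Waypoints (6 total):
(0, 0)
(7, 0)
(22, 0)
(32.607, 10.607)
(36.23, -2.916)
(44.219, -3.335)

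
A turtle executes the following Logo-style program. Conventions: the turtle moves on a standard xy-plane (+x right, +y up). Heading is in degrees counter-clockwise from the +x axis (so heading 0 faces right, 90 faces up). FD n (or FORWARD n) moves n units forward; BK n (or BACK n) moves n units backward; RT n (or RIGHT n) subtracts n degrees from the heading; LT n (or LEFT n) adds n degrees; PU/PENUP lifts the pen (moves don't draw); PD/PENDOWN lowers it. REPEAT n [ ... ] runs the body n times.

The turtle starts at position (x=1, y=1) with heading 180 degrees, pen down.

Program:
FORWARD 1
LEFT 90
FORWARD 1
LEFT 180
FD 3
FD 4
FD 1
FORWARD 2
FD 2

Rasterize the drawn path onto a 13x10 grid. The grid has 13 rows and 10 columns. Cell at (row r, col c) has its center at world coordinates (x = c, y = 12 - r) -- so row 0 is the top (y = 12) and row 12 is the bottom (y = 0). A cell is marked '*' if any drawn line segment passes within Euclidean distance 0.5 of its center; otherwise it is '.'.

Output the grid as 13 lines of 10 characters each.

Segment 0: (1,1) -> (0,1)
Segment 1: (0,1) -> (-0,0)
Segment 2: (-0,0) -> (0,3)
Segment 3: (0,3) -> (0,7)
Segment 4: (0,7) -> (0,8)
Segment 5: (0,8) -> (0,10)
Segment 6: (0,10) -> (0,12)

Answer: *.........
*.........
*.........
*.........
*.........
*.........
*.........
*.........
*.........
*.........
*.........
**........
*.........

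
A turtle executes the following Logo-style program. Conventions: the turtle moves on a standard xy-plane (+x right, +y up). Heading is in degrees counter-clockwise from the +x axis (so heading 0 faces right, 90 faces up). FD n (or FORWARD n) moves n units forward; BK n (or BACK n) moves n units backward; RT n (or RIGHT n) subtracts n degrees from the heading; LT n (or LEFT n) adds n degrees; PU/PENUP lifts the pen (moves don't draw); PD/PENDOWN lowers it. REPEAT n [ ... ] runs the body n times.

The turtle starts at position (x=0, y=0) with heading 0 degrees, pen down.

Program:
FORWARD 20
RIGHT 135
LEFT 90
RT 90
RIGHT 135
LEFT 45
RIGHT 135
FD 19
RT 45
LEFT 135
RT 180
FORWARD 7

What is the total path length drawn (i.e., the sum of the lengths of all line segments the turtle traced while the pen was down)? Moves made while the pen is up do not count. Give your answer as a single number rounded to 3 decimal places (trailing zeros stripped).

Executing turtle program step by step:
Start: pos=(0,0), heading=0, pen down
FD 20: (0,0) -> (20,0) [heading=0, draw]
RT 135: heading 0 -> 225
LT 90: heading 225 -> 315
RT 90: heading 315 -> 225
RT 135: heading 225 -> 90
LT 45: heading 90 -> 135
RT 135: heading 135 -> 0
FD 19: (20,0) -> (39,0) [heading=0, draw]
RT 45: heading 0 -> 315
LT 135: heading 315 -> 90
RT 180: heading 90 -> 270
FD 7: (39,0) -> (39,-7) [heading=270, draw]
Final: pos=(39,-7), heading=270, 3 segment(s) drawn

Segment lengths:
  seg 1: (0,0) -> (20,0), length = 20
  seg 2: (20,0) -> (39,0), length = 19
  seg 3: (39,0) -> (39,-7), length = 7
Total = 46

Answer: 46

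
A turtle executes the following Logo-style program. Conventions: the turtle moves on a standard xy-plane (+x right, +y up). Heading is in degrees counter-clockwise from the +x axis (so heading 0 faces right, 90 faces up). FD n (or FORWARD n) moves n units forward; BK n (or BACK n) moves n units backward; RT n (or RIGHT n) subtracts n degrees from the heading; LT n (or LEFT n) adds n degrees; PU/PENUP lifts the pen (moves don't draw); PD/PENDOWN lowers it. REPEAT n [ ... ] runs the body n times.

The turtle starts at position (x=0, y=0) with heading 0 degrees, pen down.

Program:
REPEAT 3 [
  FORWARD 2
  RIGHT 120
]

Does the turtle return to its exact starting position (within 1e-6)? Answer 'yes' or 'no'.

Executing turtle program step by step:
Start: pos=(0,0), heading=0, pen down
REPEAT 3 [
  -- iteration 1/3 --
  FD 2: (0,0) -> (2,0) [heading=0, draw]
  RT 120: heading 0 -> 240
  -- iteration 2/3 --
  FD 2: (2,0) -> (1,-1.732) [heading=240, draw]
  RT 120: heading 240 -> 120
  -- iteration 3/3 --
  FD 2: (1,-1.732) -> (0,0) [heading=120, draw]
  RT 120: heading 120 -> 0
]
Final: pos=(0,0), heading=0, 3 segment(s) drawn

Start position: (0, 0)
Final position: (0, 0)
Distance = 0; < 1e-6 -> CLOSED

Answer: yes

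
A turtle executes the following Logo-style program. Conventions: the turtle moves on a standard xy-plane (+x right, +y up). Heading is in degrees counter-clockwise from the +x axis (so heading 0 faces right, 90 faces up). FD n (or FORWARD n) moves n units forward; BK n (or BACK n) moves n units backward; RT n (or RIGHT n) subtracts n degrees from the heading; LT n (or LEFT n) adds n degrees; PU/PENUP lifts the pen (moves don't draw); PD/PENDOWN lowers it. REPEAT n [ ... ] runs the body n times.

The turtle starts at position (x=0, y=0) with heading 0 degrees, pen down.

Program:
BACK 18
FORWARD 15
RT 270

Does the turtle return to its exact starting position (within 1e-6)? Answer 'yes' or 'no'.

Answer: no

Derivation:
Executing turtle program step by step:
Start: pos=(0,0), heading=0, pen down
BK 18: (0,0) -> (-18,0) [heading=0, draw]
FD 15: (-18,0) -> (-3,0) [heading=0, draw]
RT 270: heading 0 -> 90
Final: pos=(-3,0), heading=90, 2 segment(s) drawn

Start position: (0, 0)
Final position: (-3, 0)
Distance = 3; >= 1e-6 -> NOT closed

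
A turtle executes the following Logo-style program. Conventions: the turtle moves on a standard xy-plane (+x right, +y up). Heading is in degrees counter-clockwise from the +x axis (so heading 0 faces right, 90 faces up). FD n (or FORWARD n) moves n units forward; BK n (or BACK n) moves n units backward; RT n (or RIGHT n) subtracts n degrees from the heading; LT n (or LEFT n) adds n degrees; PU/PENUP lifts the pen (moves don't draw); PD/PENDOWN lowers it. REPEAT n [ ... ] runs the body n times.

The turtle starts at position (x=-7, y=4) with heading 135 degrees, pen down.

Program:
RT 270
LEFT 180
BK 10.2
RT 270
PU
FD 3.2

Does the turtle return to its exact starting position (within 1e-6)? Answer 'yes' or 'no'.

Answer: no

Derivation:
Executing turtle program step by step:
Start: pos=(-7,4), heading=135, pen down
RT 270: heading 135 -> 225
LT 180: heading 225 -> 45
BK 10.2: (-7,4) -> (-14.212,-3.212) [heading=45, draw]
RT 270: heading 45 -> 135
PU: pen up
FD 3.2: (-14.212,-3.212) -> (-16.475,-0.95) [heading=135, move]
Final: pos=(-16.475,-0.95), heading=135, 1 segment(s) drawn

Start position: (-7, 4)
Final position: (-16.475, -0.95)
Distance = 10.69; >= 1e-6 -> NOT closed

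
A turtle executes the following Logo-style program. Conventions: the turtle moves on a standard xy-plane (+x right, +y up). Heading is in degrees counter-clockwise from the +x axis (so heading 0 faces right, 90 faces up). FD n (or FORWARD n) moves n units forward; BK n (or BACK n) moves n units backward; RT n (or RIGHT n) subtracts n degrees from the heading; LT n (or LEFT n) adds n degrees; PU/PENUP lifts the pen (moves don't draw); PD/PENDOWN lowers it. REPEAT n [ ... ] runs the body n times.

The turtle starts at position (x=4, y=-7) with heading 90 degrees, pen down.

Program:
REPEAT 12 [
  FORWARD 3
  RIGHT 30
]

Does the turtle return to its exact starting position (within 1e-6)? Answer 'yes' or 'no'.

Answer: yes

Derivation:
Executing turtle program step by step:
Start: pos=(4,-7), heading=90, pen down
REPEAT 12 [
  -- iteration 1/12 --
  FD 3: (4,-7) -> (4,-4) [heading=90, draw]
  RT 30: heading 90 -> 60
  -- iteration 2/12 --
  FD 3: (4,-4) -> (5.5,-1.402) [heading=60, draw]
  RT 30: heading 60 -> 30
  -- iteration 3/12 --
  FD 3: (5.5,-1.402) -> (8.098,0.098) [heading=30, draw]
  RT 30: heading 30 -> 0
  -- iteration 4/12 --
  FD 3: (8.098,0.098) -> (11.098,0.098) [heading=0, draw]
  RT 30: heading 0 -> 330
  -- iteration 5/12 --
  FD 3: (11.098,0.098) -> (13.696,-1.402) [heading=330, draw]
  RT 30: heading 330 -> 300
  -- iteration 6/12 --
  FD 3: (13.696,-1.402) -> (15.196,-4) [heading=300, draw]
  RT 30: heading 300 -> 270
  -- iteration 7/12 --
  FD 3: (15.196,-4) -> (15.196,-7) [heading=270, draw]
  RT 30: heading 270 -> 240
  -- iteration 8/12 --
  FD 3: (15.196,-7) -> (13.696,-9.598) [heading=240, draw]
  RT 30: heading 240 -> 210
  -- iteration 9/12 --
  FD 3: (13.696,-9.598) -> (11.098,-11.098) [heading=210, draw]
  RT 30: heading 210 -> 180
  -- iteration 10/12 --
  FD 3: (11.098,-11.098) -> (8.098,-11.098) [heading=180, draw]
  RT 30: heading 180 -> 150
  -- iteration 11/12 --
  FD 3: (8.098,-11.098) -> (5.5,-9.598) [heading=150, draw]
  RT 30: heading 150 -> 120
  -- iteration 12/12 --
  FD 3: (5.5,-9.598) -> (4,-7) [heading=120, draw]
  RT 30: heading 120 -> 90
]
Final: pos=(4,-7), heading=90, 12 segment(s) drawn

Start position: (4, -7)
Final position: (4, -7)
Distance = 0; < 1e-6 -> CLOSED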